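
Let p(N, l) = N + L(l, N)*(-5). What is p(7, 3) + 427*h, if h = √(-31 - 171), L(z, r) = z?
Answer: -8 + 427*I*√202 ≈ -8.0 + 6068.8*I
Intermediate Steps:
p(N, l) = N - 5*l (p(N, l) = N + l*(-5) = N - 5*l)
h = I*√202 (h = √(-202) = I*√202 ≈ 14.213*I)
p(7, 3) + 427*h = (7 - 5*3) + 427*(I*√202) = (7 - 15) + 427*I*√202 = -8 + 427*I*√202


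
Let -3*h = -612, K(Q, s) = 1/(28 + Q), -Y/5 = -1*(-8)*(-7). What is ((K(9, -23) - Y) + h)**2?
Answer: 7901721/1369 ≈ 5771.9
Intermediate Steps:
Y = 280 (Y = -5*(-1*(-8))*(-7) = -40*(-7) = -5*(-56) = 280)
h = 204 (h = -1/3*(-612) = 204)
((K(9, -23) - Y) + h)**2 = ((1/(28 + 9) - 1*280) + 204)**2 = ((1/37 - 280) + 204)**2 = (-10359/37 + 204)**2 = (-2811/37)**2 = 7901721/1369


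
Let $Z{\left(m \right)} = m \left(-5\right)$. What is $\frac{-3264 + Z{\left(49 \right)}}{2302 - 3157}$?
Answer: $\frac{3509}{855} \approx 4.1041$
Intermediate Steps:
$Z{\left(m \right)} = - 5 m$
$\frac{-3264 + Z{\left(49 \right)}}{2302 - 3157} = \frac{-3264 - 245}{2302 - 3157} = \frac{-3264 - 245}{-855} = \left(-3509\right) \left(- \frac{1}{855}\right) = \frac{3509}{855}$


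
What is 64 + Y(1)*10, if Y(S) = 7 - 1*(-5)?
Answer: 184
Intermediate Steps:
Y(S) = 12 (Y(S) = 7 + 5 = 12)
64 + Y(1)*10 = 64 + 12*10 = 64 + 120 = 184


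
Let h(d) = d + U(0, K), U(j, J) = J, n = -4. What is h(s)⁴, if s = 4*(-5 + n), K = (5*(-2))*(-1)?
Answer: 456976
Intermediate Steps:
K = 10 (K = -10*(-1) = 10)
s = -36 (s = 4*(-5 - 4) = 4*(-9) = -36)
h(d) = 10 + d (h(d) = d + 10 = 10 + d)
h(s)⁴ = (10 - 36)⁴ = (-26)⁴ = 456976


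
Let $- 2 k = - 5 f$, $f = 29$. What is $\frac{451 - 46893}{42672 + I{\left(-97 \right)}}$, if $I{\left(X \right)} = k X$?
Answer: $- \frac{92884}{71279} \approx -1.3031$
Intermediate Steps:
$k = \frac{145}{2}$ ($k = - \frac{\left(-5\right) 29}{2} = \left(- \frac{1}{2}\right) \left(-145\right) = \frac{145}{2} \approx 72.5$)
$I{\left(X \right)} = \frac{145 X}{2}$
$\frac{451 - 46893}{42672 + I{\left(-97 \right)}} = \frac{451 - 46893}{42672 + \frac{145}{2} \left(-97\right)} = - \frac{46442}{42672 - \frac{14065}{2}} = - \frac{46442}{\frac{71279}{2}} = \left(-46442\right) \frac{2}{71279} = - \frac{92884}{71279}$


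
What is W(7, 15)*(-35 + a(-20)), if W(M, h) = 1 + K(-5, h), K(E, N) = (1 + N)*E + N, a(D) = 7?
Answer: 1792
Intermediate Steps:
K(E, N) = N + E*(1 + N) (K(E, N) = E*(1 + N) + N = N + E*(1 + N))
W(M, h) = -4 - 4*h (W(M, h) = 1 + (-5 + h - 5*h) = 1 + (-5 - 4*h) = -4 - 4*h)
W(7, 15)*(-35 + a(-20)) = (-4 - 4*15)*(-35 + 7) = (-4 - 60)*(-28) = -64*(-28) = 1792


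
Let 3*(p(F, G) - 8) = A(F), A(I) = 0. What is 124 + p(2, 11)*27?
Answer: 340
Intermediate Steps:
p(F, G) = 8 (p(F, G) = 8 + (⅓)*0 = 8 + 0 = 8)
124 + p(2, 11)*27 = 124 + 8*27 = 124 + 216 = 340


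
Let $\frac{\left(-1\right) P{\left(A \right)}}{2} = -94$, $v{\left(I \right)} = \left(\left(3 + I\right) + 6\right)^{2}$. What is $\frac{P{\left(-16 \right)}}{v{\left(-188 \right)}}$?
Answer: $\frac{188}{32041} \approx 0.0058675$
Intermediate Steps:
$v{\left(I \right)} = \left(9 + I\right)^{2}$
$P{\left(A \right)} = 188$ ($P{\left(A \right)} = \left(-2\right) \left(-94\right) = 188$)
$\frac{P{\left(-16 \right)}}{v{\left(-188 \right)}} = \frac{188}{\left(9 - 188\right)^{2}} = \frac{188}{\left(-179\right)^{2}} = \frac{188}{32041}$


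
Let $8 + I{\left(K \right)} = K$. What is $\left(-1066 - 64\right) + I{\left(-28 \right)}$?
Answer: $-1166$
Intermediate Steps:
$I{\left(K \right)} = -8 + K$
$\left(-1066 - 64\right) + I{\left(-28 \right)} = \left(-1066 - 64\right) - 36 = -1130 - 36 = -1166$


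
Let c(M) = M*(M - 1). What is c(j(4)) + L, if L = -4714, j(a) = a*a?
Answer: -4474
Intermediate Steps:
j(a) = a²
c(M) = M*(-1 + M)
c(j(4)) + L = 4²*(-1 + 4²) - 4714 = 16*(-1 + 16) - 4714 = 16*15 - 4714 = 240 - 4714 = -4474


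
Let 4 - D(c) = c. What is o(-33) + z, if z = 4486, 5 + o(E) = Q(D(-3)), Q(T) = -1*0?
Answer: 4481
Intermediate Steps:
D(c) = 4 - c
Q(T) = 0
o(E) = -5 (o(E) = -5 + 0 = -5)
o(-33) + z = -5 + 4486 = 4481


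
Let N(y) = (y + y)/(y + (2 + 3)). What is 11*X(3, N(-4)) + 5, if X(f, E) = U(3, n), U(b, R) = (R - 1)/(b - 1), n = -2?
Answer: -23/2 ≈ -11.500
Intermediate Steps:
U(b, R) = (-1 + R)/(-1 + b)
N(y) = 2*y/(5 + y) (N(y) = (2*y)/(y + 5) = (2*y)/(5 + y) = 2*y/(5 + y))
X(f, E) = -3/2 (X(f, E) = (-1 - 2)/(-1 + 3) = -3/2)
11*X(3, N(-4)) + 5 = 11*(-3/2) + 5 = -33/2 + 5 = -23/2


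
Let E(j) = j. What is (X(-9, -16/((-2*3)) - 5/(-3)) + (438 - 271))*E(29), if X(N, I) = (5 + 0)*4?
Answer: 5423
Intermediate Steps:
X(N, I) = 20 (X(N, I) = 5*4 = 20)
(X(-9, -16/((-2*3)) - 5/(-3)) + (438 - 271))*E(29) = (20 + (438 - 271))*29 = (20 + 167)*29 = 187*29 = 5423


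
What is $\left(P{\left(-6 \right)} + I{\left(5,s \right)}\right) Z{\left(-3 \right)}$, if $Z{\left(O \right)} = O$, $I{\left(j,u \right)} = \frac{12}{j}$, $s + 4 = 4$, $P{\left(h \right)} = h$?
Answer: $\frac{54}{5} \approx 10.8$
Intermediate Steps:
$s = 0$ ($s = -4 + 4 = 0$)
$\left(P{\left(-6 \right)} + I{\left(5,s \right)}\right) Z{\left(-3 \right)} = \left(-6 + \frac{12}{5}\right) \left(-3\right) = \left(- \frac{18}{5}\right) \left(-3\right) = \frac{54}{5}$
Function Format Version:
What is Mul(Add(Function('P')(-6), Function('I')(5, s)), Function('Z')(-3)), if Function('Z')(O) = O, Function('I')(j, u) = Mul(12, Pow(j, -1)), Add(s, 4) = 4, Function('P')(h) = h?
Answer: Rational(54, 5) ≈ 10.800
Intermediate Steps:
s = 0 (s = Add(-4, 4) = 0)
Mul(Add(Function('P')(-6), Function('I')(5, s)), Function('Z')(-3)) = Mul(Add(-6, Mul(12, Pow(5, -1))), -3) = Mul(Add(-6, Mul(12, Rational(1, 5))), -3) = Mul(Add(-6, Rational(12, 5)), -3) = Mul(Rational(-18, 5), -3) = Rational(54, 5)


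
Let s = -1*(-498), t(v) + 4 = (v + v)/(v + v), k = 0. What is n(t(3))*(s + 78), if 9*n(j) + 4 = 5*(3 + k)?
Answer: 704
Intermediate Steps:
t(v) = -3 (t(v) = -4 + (v + v)/(v + v) = -4 + (2*v)/((2*v)) = -4 + (2*v)*(1/(2*v)) = -4 + 1 = -3)
n(j) = 11/9 (n(j) = -4/9 + (5*(3 + 0))/9 = -4/9 + (5*3)/9 = -4/9 + (⅑)*15 = -4/9 + 5/3 = 11/9)
s = 498
n(t(3))*(s + 78) = 11*(498 + 78)/9 = (11/9)*576 = 704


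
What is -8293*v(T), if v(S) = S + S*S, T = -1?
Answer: 0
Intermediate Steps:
v(S) = S + S²
-8293*v(T) = -(-8293)*(1 - 1) = -(-8293)*0 = -8293*0 = 0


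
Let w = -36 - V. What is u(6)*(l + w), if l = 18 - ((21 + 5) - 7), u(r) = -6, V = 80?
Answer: 702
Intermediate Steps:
w = -116 (w = -36 - 1*80 = -36 - 80 = -116)
l = -1 (l = 18 - (26 - 7) = 18 - 1*19 = 18 - 19 = -1)
u(6)*(l + w) = -6*(-1 - 116) = -6*(-117) = 702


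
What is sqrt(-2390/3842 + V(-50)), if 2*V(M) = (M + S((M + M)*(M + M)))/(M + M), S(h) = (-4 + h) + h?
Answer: I*sqrt(37032332993)/19210 ≈ 10.018*I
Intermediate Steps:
S(h) = -4 + 2*h
V(M) = (-4 + M + 8*M**2)/(4*M) (V(M) = ((M + (-4 + 2*((M + M)*(M + M))))/(M + M))/2 = ((M + (-4 + 2*((2*M)*(2*M))))/((2*M)))/2 = ((M + (-4 + 2*(4*M**2)))*(1/(2*M)))/2 = ((M + (-4 + 8*M**2))*(1/(2*M)))/2 = ((-4 + M + 8*M**2)*(1/(2*M)))/2 = ((-4 + M + 8*M**2)/(2*M))/2 = (-4 + M + 8*M**2)/(4*M))
sqrt(-2390/3842 + V(-50)) = sqrt(-2390/3842 + (1/4 - 1/(-50) + 2*(-50))) = sqrt(-2390*1/3842 + (1/4 - 1*(-1/50) - 100)) = sqrt(-1195/1921 + (1/4 + 1/50 - 100)) = sqrt(-1195/1921 - 9973/100) = sqrt(-19277633/192100) = I*sqrt(37032332993)/19210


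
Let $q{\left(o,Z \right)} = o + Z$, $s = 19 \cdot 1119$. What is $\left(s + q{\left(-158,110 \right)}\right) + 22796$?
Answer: $44009$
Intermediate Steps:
$s = 21261$
$q{\left(o,Z \right)} = Z + o$
$\left(s + q{\left(-158,110 \right)}\right) + 22796 = \left(21261 + \left(110 - 158\right)\right) + 22796 = \left(21261 - 48\right) + 22796 = 21213 + 22796 = 44009$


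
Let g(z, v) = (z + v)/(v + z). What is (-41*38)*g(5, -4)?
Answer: -1558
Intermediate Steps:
g(z, v) = 1 (g(z, v) = (v + z)/(v + z) = 1)
(-41*38)*g(5, -4) = -41*38*1 = -1558*1 = -1558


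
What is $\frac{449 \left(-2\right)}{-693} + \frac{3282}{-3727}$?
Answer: $\frac{1072420}{2582811} \approx 0.41521$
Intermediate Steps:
$\frac{449 \left(-2\right)}{-693} + \frac{3282}{-3727} = \left(-898\right) \left(- \frac{1}{693}\right) + 3282 \left(- \frac{1}{3727}\right) = \frac{898}{693} - \frac{3282}{3727} = \frac{1072420}{2582811}$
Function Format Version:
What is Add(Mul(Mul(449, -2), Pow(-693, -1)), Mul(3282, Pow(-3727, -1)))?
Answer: Rational(1072420, 2582811) ≈ 0.41521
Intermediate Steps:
Add(Mul(Mul(449, -2), Pow(-693, -1)), Mul(3282, Pow(-3727, -1))) = Add(Mul(-898, Rational(-1, 693)), Mul(3282, Rational(-1, 3727))) = Add(Rational(898, 693), Rational(-3282, 3727)) = Rational(1072420, 2582811)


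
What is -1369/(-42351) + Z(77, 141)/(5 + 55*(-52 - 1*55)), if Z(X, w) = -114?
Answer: 2146289/41503980 ≈ 0.051713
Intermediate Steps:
-1369/(-42351) + Z(77, 141)/(5 + 55*(-52 - 1*55)) = -1369/(-42351) - 114/(5 + 55*(-52 - 1*55)) = -1369*(-1/42351) - 114/(5 + 55*(-52 - 55)) = 1369/42351 - 114/(5 + 55*(-107)) = 1369/42351 - 114/(5 - 5885) = 1369/42351 - 114/(-5880) = 1369/42351 - 114*(-1/5880) = 1369/42351 + 19/980 = 2146289/41503980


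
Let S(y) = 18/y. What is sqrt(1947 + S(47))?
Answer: sqrt(4301769)/47 ≈ 44.129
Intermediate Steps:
sqrt(1947 + S(47)) = sqrt(1947 + 18/47) = sqrt(91527/47) = sqrt(4301769)/47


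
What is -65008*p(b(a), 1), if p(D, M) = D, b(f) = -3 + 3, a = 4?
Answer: 0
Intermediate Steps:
b(f) = 0
-65008*p(b(a), 1) = -65008*0 = 0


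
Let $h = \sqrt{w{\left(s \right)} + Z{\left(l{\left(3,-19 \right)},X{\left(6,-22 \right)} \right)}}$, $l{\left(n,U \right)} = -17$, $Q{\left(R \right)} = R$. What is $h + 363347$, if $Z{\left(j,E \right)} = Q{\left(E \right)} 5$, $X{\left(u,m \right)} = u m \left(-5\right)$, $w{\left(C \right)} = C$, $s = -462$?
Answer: $363347 + \sqrt{2838} \approx 3.634 \cdot 10^{5}$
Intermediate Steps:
$X{\left(u,m \right)} = - 5 m u$ ($X{\left(u,m \right)} = m u \left(-5\right) = - 5 m u$)
$Z{\left(j,E \right)} = 5 E$ ($Z{\left(j,E \right)} = E 5 = 5 E$)
$h = \sqrt{2838}$ ($h = \sqrt{-462 + 5 \left(\left(-5\right) \left(-22\right) 6\right)} = \sqrt{-462 + 5 \cdot 660} = \sqrt{-462 + 3300} = \sqrt{2838} \approx 53.273$)
$h + 363347 = \sqrt{2838} + 363347 = 363347 + \sqrt{2838}$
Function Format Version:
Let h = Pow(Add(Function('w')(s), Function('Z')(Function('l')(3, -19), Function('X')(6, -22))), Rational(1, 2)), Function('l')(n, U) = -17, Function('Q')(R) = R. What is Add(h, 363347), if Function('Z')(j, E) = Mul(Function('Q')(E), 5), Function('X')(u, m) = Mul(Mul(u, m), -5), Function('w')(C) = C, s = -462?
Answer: Add(363347, Pow(2838, Rational(1, 2))) ≈ 3.6340e+5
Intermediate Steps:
Function('X')(u, m) = Mul(-5, m, u) (Function('X')(u, m) = Mul(Mul(m, u), -5) = Mul(-5, m, u))
Function('Z')(j, E) = Mul(5, E) (Function('Z')(j, E) = Mul(E, 5) = Mul(5, E))
h = Pow(2838, Rational(1, 2)) (h = Pow(Add(-462, Mul(5, Mul(-5, -22, 6))), Rational(1, 2)) = Pow(Add(-462, Mul(5, 660)), Rational(1, 2)) = Pow(Add(-462, 3300), Rational(1, 2)) = Pow(2838, Rational(1, 2)) ≈ 53.273)
Add(h, 363347) = Add(Pow(2838, Rational(1, 2)), 363347) = Add(363347, Pow(2838, Rational(1, 2)))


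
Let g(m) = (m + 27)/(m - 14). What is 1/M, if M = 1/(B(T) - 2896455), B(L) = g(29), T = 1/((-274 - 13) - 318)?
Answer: -43446769/15 ≈ -2.8965e+6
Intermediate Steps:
T = -1/605 (T = 1/(-287 - 318) = 1/(-605) = -1/605 ≈ -0.0016529)
g(m) = (27 + m)/(-14 + m)
B(L) = 56/15 (B(L) = (27 + 29)/(-14 + 29) = 56/15)
M = -15/43446769 (M = 1/(56/15 - 2896455) = 1/(-43446769/15) = -15/43446769 ≈ -3.4525e-7)
1/M = 1/(-15/43446769) = -43446769/15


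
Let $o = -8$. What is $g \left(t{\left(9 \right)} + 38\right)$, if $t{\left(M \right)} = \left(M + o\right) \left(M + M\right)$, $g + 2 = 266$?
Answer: $14784$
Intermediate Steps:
$g = 264$ ($g = -2 + 266 = 264$)
$t{\left(M \right)} = 2 M \left(-8 + M\right)$ ($t{\left(M \right)} = \left(M - 8\right) \left(M + M\right) = \left(-8 + M\right) 2 M = 2 M \left(-8 + M\right)$)
$g \left(t{\left(9 \right)} + 38\right) = 264 \left(2 \cdot 9 \left(-8 + 9\right) + 38\right) = 264 \left(2 \cdot 9 \cdot 1 + 38\right) = 264 \left(18 + 38\right) = 264 \cdot 56 = 14784$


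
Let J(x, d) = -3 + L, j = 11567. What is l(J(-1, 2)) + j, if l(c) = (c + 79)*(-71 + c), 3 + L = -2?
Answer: 5958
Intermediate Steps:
L = -5 (L = -3 - 2 = -5)
J(x, d) = -8 (J(x, d) = -3 - 5 = -8)
l(c) = (-71 + c)*(79 + c) (l(c) = (79 + c)*(-71 + c) = (-71 + c)*(79 + c))
l(J(-1, 2)) + j = (-5609 + (-8)² + 8*(-8)) + 11567 = (-5609 + 64 - 64) + 11567 = -5609 + 11567 = 5958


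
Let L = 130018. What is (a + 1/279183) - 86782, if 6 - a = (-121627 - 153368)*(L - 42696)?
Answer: 6704028809176363/279183 ≈ 2.4013e+10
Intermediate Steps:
a = 24013113396 (a = 6 - (-121627 - 153368)*(130018 - 42696) = 6 - (-274995)*87322 = 6 - 1*(-24013113390) = 6 + 24013113390 = 24013113396)
(a + 1/279183) - 86782 = (24013113396 + 1/279183) - 86782 = 6704053037235469/279183 - 86782 = 6704028809176363/279183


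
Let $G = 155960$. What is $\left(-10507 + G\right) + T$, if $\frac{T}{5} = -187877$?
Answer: $-793932$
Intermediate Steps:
$T = -939385$ ($T = 5 \left(-187877\right) = -939385$)
$\left(-10507 + G\right) + T = \left(-10507 + 155960\right) - 939385 = 145453 - 939385 = -793932$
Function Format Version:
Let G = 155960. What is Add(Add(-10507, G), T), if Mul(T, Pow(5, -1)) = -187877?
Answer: -793932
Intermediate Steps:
T = -939385 (T = Mul(5, -187877) = -939385)
Add(Add(-10507, G), T) = Add(Add(-10507, 155960), -939385) = Add(145453, -939385) = -793932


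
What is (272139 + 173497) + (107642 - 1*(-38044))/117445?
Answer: 52337865706/117445 ≈ 4.4564e+5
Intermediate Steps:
(272139 + 173497) + (107642 - 1*(-38044))/117445 = 445636 + (107642 + 38044)*(1/117445) = 445636 + 145686*(1/117445) = 445636 + 145686/117445 = 52337865706/117445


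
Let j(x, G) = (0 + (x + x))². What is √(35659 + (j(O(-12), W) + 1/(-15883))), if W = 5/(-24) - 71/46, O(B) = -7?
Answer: 2*√2261282420803/15883 ≈ 189.35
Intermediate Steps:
W = -967/552 (W = 5*(-1/24) - 71*1/46 = -5/24 - 71/46 = -967/552 ≈ -1.7518)
j(x, G) = 4*x² (j(x, G) = (0 + 2*x)² = (2*x)² = 4*x²)
√(35659 + (j(O(-12), W) + 1/(-15883))) = √(35659 + (4*(-7)² + 1/(-15883))) = √(35659 + (4*49 - 1/15883)) = √(35659 + (196 - 1/15883)) = √(35659 + 3113067/15883) = √(569484964/15883) = 2*√2261282420803/15883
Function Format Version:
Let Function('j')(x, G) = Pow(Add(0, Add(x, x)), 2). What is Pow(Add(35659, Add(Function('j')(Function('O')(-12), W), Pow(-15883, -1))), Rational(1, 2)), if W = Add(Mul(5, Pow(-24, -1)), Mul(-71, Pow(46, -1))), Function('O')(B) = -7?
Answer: Mul(Rational(2, 15883), Pow(2261282420803, Rational(1, 2))) ≈ 189.35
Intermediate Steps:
W = Rational(-967, 552) (W = Add(Mul(5, Rational(-1, 24)), Mul(-71, Rational(1, 46))) = Add(Rational(-5, 24), Rational(-71, 46)) = Rational(-967, 552) ≈ -1.7518)
Function('j')(x, G) = Mul(4, Pow(x, 2)) (Function('j')(x, G) = Pow(Add(0, Mul(2, x)), 2) = Pow(Mul(2, x), 2) = Mul(4, Pow(x, 2)))
Pow(Add(35659, Add(Function('j')(Function('O')(-12), W), Pow(-15883, -1))), Rational(1, 2)) = Pow(Add(35659, Add(Mul(4, Pow(-7, 2)), Pow(-15883, -1))), Rational(1, 2)) = Pow(Add(35659, Add(Mul(4, 49), Rational(-1, 15883))), Rational(1, 2)) = Pow(Add(35659, Add(196, Rational(-1, 15883))), Rational(1, 2)) = Pow(Add(35659, Rational(3113067, 15883)), Rational(1, 2)) = Pow(Rational(569484964, 15883), Rational(1, 2)) = Mul(Rational(2, 15883), Pow(2261282420803, Rational(1, 2)))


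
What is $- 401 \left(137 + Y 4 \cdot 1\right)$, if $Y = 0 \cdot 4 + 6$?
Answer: $-64561$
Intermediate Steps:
$Y = 6$ ($Y = 0 + 6 = 6$)
$- 401 \left(137 + Y 4 \cdot 1\right) = - 401 \left(137 + 6 \cdot 4 \cdot 1\right) = - 401 \left(137 + 24 \cdot 1\right) = - 401 \left(137 + 24\right) = \left(-401\right) 161 = -64561$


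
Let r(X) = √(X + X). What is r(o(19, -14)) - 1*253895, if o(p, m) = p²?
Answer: -253895 + 19*√2 ≈ -2.5387e+5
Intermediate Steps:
r(X) = √2*√X (r(X) = √(2*X) = √2*√X)
r(o(19, -14)) - 1*253895 = √2*√(19²) - 1*253895 = √2*√361 - 253895 = √2*19 - 253895 = 19*√2 - 253895 = -253895 + 19*√2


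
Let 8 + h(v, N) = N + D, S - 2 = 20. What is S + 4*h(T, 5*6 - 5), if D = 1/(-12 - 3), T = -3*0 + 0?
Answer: 1346/15 ≈ 89.733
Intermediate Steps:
S = 22 (S = 2 + 20 = 22)
T = 0 (T = 0 + 0 = 0)
D = -1/15 (D = 1/(-15) = -1/15 ≈ -0.066667)
h(v, N) = -121/15 + N (h(v, N) = -8 + (N - 1/15) = -8 + (-1/15 + N) = -121/15 + N)
S + 4*h(T, 5*6 - 5) = 22 + 4*(-121/15 + (5*6 - 5)) = 22 + 4*(-121/15 + (30 - 5)) = 22 + 4*(-121/15 + 25) = 22 + 4*(254/15) = 22 + 1016/15 = 1346/15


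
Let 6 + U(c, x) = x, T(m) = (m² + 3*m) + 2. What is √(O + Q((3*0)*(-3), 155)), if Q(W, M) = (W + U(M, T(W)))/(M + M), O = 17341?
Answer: √416617215/155 ≈ 131.69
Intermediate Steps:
T(m) = 2 + m² + 3*m
U(c, x) = -6 + x
Q(W, M) = (-4 + W² + 4*W)/(2*M) (Q(W, M) = (W + (-6 + (2 + W² + 3*W)))/(M + M) = (W + (-4 + W² + 3*W))/((2*M)) = (-4 + W² + 4*W)*(1/(2*M)) = (-4 + W² + 4*W)/(2*M))
√(O + Q((3*0)*(-3), 155)) = √(17341 + (½)*(-4 + ((3*0)*(-3))² + 4*((3*0)*(-3)))/155) = √(17341 + (½)*(1/155)*(-4 + (0*(-3))² + 4*(0*(-3)))) = √(17341 + (½)*(1/155)*(-4 + 0² + 4*0)) = √(17341 + (½)*(1/155)*(-4 + 0 + 0)) = √(17341 + (½)*(1/155)*(-4)) = √(17341 - 2/155) = √(2687853/155) = √416617215/155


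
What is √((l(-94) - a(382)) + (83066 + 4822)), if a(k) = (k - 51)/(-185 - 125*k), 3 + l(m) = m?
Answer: 2*√50430758735865/47935 ≈ 296.30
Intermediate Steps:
l(m) = -3 + m
a(k) = (-51 + k)/(-185 - 125*k)
√((l(-94) - a(382)) + (83066 + 4822)) = √(((-3 - 94) - (51 - 1*382)/(5*(37 + 25*382))) + (83066 + 4822)) = √((-97 - (51 - 382)/(5*(37 + 9550))) + 87888) = √((-97 - (-331)/(5*9587)) + 87888) = √((-97 - 1*(-331/47935)) + 87888) = √((-97 + 331/47935) + 87888) = √(-4649364/47935 + 87888) = √(4208261916/47935) = 2*√50430758735865/47935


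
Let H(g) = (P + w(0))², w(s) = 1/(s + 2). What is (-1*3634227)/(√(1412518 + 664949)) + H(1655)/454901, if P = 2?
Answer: 25/1819604 - 1211409*√2077467/692489 ≈ -2521.4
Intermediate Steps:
w(s) = 1/(2 + s)
H(g) = 25/4 (H(g) = (2 + 1/(2 + 0))² = (2 + 1/2)² = (2 + ½)² = (5/2)² = 25/4)
(-1*3634227)/(√(1412518 + 664949)) + H(1655)/454901 = (-1*3634227)/(√(1412518 + 664949)) + (25/4)/454901 = -3634227*√2077467/2077467 + (25/4)*(1/454901) = -1211409*√2077467/692489 + 25/1819604 = 25/1819604 - 1211409*√2077467/692489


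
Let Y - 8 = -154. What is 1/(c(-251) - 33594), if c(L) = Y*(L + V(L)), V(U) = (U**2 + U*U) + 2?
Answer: -1/18393532 ≈ -5.4367e-8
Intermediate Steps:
Y = -146 (Y = 8 - 154 = -146)
V(U) = 2 + 2*U**2 (V(U) = (U**2 + U**2) + 2 = 2*U**2 + 2 = 2 + 2*U**2)
c(L) = -292 - 292*L**2 - 146*L (c(L) = -146*(L + (2 + 2*L**2)) = -146*(2 + L + 2*L**2) = -292 - 292*L**2 - 146*L)
1/(c(-251) - 33594) = 1/((-292 - 292*(-251)**2 - 146*(-251)) - 33594) = 1/((-292 - 292*63001 + 36646) - 33594) = 1/((-292 - 18396292 + 36646) - 33594) = 1/(-18359938 - 33594) = 1/(-18393532) = -1/18393532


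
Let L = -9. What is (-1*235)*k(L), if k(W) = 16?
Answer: -3760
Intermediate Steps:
(-1*235)*k(L) = -1*235*16 = -235*16 = -3760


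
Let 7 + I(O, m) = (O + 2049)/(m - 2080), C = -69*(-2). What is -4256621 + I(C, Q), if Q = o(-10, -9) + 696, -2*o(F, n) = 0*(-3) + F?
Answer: -5869892199/1379 ≈ -4.2566e+6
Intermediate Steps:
o(F, n) = -F/2 (o(F, n) = -(0*(-3) + F)/2 = -(0 + F)/2 = -F/2)
C = 138
Q = 701 (Q = -½*(-10) + 696 = 5 + 696 = 701)
I(O, m) = -7 + (2049 + O)/(-2080 + m) (I(O, m) = -7 + (O + 2049)/(m - 2080) = -7 + (2049 + O)/(-2080 + m))
-4256621 + I(C, Q) = -4256621 + (16609 + 138 - 7*701)/(-2080 + 701) = -4256621 + (16609 + 138 - 4907)/(-1379) = -4256621 - 1/1379*11840 = -4256621 - 11840/1379 = -5869892199/1379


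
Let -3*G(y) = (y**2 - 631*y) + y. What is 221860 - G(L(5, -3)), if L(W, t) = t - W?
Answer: 670684/3 ≈ 2.2356e+5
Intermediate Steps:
G(y) = 210*y - y**2/3 (G(y) = -((y**2 - 631*y) + y)/3 = -(y**2 - 630*y)/3 = 210*y - y**2/3)
221860 - G(L(5, -3)) = 221860 - (-3 - 1*5)*(630 - (-3 - 1*5))/3 = 221860 - (-3 - 5)*(630 - (-3 - 5))/3 = 221860 - (-8)*(630 - 1*(-8))/3 = 221860 - (-8)*(630 + 8)/3 = 221860 - (-8)*638/3 = 221860 - 1*(-5104/3) = 221860 + 5104/3 = 670684/3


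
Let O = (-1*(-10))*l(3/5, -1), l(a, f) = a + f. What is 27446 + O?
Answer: 27442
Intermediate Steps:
O = -4 (O = (-1*(-10))*(3/5 - 1) = 10*(3*(⅕) - 1) = 10*(⅗ - 1) = 10*(-⅖) = -4)
27446 + O = 27446 - 4 = 27442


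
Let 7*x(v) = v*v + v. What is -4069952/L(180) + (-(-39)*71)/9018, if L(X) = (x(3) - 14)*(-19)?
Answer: -2253642679/129258 ≈ -17435.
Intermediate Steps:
x(v) = v/7 + v**2/7 (x(v) = (v*v + v)/7 = (v**2 + v)/7 = (v + v**2)/7 = v/7 + v**2/7)
L(X) = 1634/7 (L(X) = ((1/7)*3*(1 + 3) - 14)*(-19) = ((1/7)*3*4 - 14)*(-19) = (12/7 - 14)*(-19) = -86/7*(-19) = 1634/7)
-4069952/L(180) + (-(-39)*71)/9018 = -4069952/1634/7 + (-(-39)*71)/9018 = -4069952*7/1634 + (-13*(-3)*71)*(1/9018) = -749728/43 + (39*71)*(1/9018) = -749728/43 + 2769*(1/9018) = -749728/43 + 923/3006 = -2253642679/129258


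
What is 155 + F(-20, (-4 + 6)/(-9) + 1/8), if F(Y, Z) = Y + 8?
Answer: 143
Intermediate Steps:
F(Y, Z) = 8 + Y
155 + F(-20, (-4 + 6)/(-9) + 1/8) = 155 + (8 - 20) = 155 - 12 = 143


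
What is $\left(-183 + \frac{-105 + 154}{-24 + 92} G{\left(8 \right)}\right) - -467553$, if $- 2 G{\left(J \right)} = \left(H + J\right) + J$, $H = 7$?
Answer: $\frac{63561193}{136} \approx 4.6736 \cdot 10^{5}$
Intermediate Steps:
$G{\left(J \right)} = - \frac{7}{2} - J$ ($G{\left(J \right)} = - \frac{\left(7 + J\right) + J}{2} = - \frac{7 + 2 J}{2} = - \frac{7}{2} - J$)
$\left(-183 + \frac{-105 + 154}{-24 + 92} G{\left(8 \right)}\right) - -467553 = \left(-183 + \frac{-105 + 154}{-24 + 92} \left(- \frac{7}{2} - 8\right)\right) - -467553 = \left(-183 + \frac{49}{68} \left(- \frac{7}{2} - 8\right)\right) + 467553 = \left(-183 + 49 \cdot \frac{1}{68} \left(- \frac{23}{2}\right)\right) + 467553 = \left(-183 + \frac{49}{68} \left(- \frac{23}{2}\right)\right) + 467553 = \left(-183 - \frac{1127}{136}\right) + 467553 = - \frac{26015}{136} + 467553 = \frac{63561193}{136}$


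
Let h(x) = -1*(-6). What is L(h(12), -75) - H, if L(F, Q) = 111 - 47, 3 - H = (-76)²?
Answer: 5837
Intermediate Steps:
h(x) = 6
H = -5773 (H = 3 - 1*(-76)² = 3 - 1*5776 = 3 - 5776 = -5773)
L(F, Q) = 64
L(h(12), -75) - H = 64 - 1*(-5773) = 64 + 5773 = 5837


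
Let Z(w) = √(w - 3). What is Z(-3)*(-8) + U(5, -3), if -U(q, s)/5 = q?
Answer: -25 - 8*I*√6 ≈ -25.0 - 19.596*I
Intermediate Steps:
U(q, s) = -5*q
Z(w) = √(-3 + w)
Z(-3)*(-8) + U(5, -3) = √(-3 - 3)*(-8) - 5*5 = √(-6)*(-8) - 25 = (I*√6)*(-8) - 25 = -8*I*√6 - 25 = -25 - 8*I*√6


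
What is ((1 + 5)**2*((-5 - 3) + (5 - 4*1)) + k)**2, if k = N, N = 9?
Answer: 59049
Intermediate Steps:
k = 9
((1 + 5)**2*((-5 - 3) + (5 - 4*1)) + k)**2 = ((1 + 5)**2*((-5 - 3) + (5 - 4*1)) + 9)**2 = (6**2*(-8 + (5 - 4)) + 9)**2 = (36*(-8 + 1) + 9)**2 = (36*(-7) + 9)**2 = (-252 + 9)**2 = (-243)**2 = 59049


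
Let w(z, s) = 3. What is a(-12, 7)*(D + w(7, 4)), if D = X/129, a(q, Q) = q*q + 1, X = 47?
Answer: 62930/129 ≈ 487.83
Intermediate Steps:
a(q, Q) = 1 + q² (a(q, Q) = q² + 1 = 1 + q²)
D = 47/129 ≈ 0.36434
a(-12, 7)*(D + w(7, 4)) = (1 + (-12)²)*(47/129 + 3) = (1 + 144)*(434/129) = 145*(434/129) = 62930/129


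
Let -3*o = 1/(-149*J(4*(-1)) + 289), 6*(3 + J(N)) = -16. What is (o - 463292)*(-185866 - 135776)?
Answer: 253324081449621/1700 ≈ 1.4901e+11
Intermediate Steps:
J(N) = -17/3 (J(N) = -3 + (⅙)*(-16) = -3 - 8/3 = -17/3)
o = -1/3400 (o = -1/(3*(-149*(-17/3) + 289)) = -1/(3*(2533/3 + 289)) = -1/(3*3400/3) = -⅓*3/3400 = -1/3400 ≈ -0.00029412)
(o - 463292)*(-185866 - 135776) = (-1/3400 - 463292)*(-185866 - 135776) = -1575192801/3400*(-321642) = 253324081449621/1700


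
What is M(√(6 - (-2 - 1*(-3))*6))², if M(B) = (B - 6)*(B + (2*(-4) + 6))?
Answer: 144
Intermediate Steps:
M(B) = (-6 + B)*(-2 + B) (M(B) = (-6 + B)*(B + (-8 + 6)) = (-6 + B)*(B - 2) = (-6 + B)*(-2 + B))
M(√(6 - (-2 - 1*(-3))*6))² = (12 + (√(6 - (-2 - 1*(-3))*6))² - 8*√(6 - (-2 - 1*(-3))*6))² = (12 + (√(6 - (-2 + 3)*6))² - 8*√(6 - (-2 + 3)*6))² = (12 + (√(6 - 1*1*6))² - 8*√(6 - 1*1*6))² = (12 + (√(6 - 1*6))² - 8*√(6 - 1*6))² = (12 + (√(6 - 6))² - 8*√(6 - 6))² = (12 + (√0)² - 8*√0)² = (12 + 0² - 8*0)² = (12 + 0 + 0)² = 12² = 144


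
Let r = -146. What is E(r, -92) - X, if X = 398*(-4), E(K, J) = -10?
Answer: 1582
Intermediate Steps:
X = -1592
E(r, -92) - X = -10 - 1*(-1592) = -10 + 1592 = 1582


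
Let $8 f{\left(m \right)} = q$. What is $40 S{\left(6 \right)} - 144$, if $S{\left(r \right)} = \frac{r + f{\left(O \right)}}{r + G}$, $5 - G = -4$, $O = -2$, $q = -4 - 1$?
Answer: $- \frac{389}{3} \approx -129.67$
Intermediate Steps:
$q = -5$
$f{\left(m \right)} = - \frac{5}{8}$ ($f{\left(m \right)} = \frac{1}{8} \left(-5\right) = - \frac{5}{8}$)
$G = 9$ ($G = 5 - -4 = 5 + 4 = 9$)
$S{\left(r \right)} = \frac{- \frac{5}{8} + r}{9 + r}$ ($S{\left(r \right)} = \frac{r - \frac{5}{8}}{r + 9} = \frac{- \frac{5}{8} + r}{9 + r}$)
$40 S{\left(6 \right)} - 144 = 40 \frac{- \frac{5}{8} + 6}{9 + 6} - 144 = 40 \cdot \frac{1}{15} \cdot \frac{43}{8} - 144 = 40 \cdot \frac{43}{120} - 144 = \frac{43}{3} - 144 = - \frac{389}{3}$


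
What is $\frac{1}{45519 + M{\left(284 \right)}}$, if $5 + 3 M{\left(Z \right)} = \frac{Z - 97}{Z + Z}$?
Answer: $\frac{1704}{77561723} \approx 2.197 \cdot 10^{-5}$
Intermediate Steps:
$M{\left(Z \right)} = - \frac{5}{3} + \frac{-97 + Z}{6 Z}$ ($M{\left(Z \right)} = - \frac{5}{3} + \frac{\left(Z - 97\right) \frac{1}{Z + Z}}{3} = - \frac{5}{3} + \frac{\left(-97 + Z\right) \frac{1}{2 Z}}{3} = - \frac{5}{3} + \frac{\frac{1}{2} \frac{1}{Z} \left(-97 + Z\right)}{3} = - \frac{5}{3} + \frac{-97 + Z}{6 Z}$)
$\frac{1}{45519 + M{\left(284 \right)}} = \frac{1}{45519 + \frac{-97 - 2556}{6 \cdot 284}} = \frac{1}{45519 + \frac{1}{6} \cdot \frac{1}{284} \left(-97 - 2556\right)} = \frac{1}{45519 + \frac{1}{6} \cdot \frac{1}{284} \left(-2653\right)} = \frac{1}{45519 - \frac{2653}{1704}} = \frac{1}{\frac{77561723}{1704}} = \frac{1704}{77561723}$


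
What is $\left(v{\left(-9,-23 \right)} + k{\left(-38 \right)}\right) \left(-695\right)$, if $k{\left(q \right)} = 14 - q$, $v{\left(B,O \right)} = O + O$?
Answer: $-4170$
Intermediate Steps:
$v{\left(B,O \right)} = 2 O$
$\left(v{\left(-9,-23 \right)} + k{\left(-38 \right)}\right) \left(-695\right) = \left(2 \left(-23\right) + \left(14 - -38\right)\right) \left(-695\right) = \left(-46 + \left(14 + 38\right)\right) \left(-695\right) = \left(-46 + 52\right) \left(-695\right) = 6 \left(-695\right) = -4170$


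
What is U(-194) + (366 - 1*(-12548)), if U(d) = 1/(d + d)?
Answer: 5010631/388 ≈ 12914.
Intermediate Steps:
U(d) = 1/(2*d)
U(-194) + (366 - 1*(-12548)) = (1/2)/(-194) + (366 - 1*(-12548)) = (1/2)*(-1/194) + (366 + 12548) = -1/388 + 12914 = 5010631/388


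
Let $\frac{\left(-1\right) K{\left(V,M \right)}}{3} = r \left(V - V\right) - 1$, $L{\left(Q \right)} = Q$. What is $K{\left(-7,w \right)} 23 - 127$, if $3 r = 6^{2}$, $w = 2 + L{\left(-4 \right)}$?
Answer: $-58$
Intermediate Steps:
$w = -2$ ($w = 2 - 4 = -2$)
$r = 12$ ($r = \frac{6^{2}}{3} = \frac{1}{3} \cdot 36 = 12$)
$K{\left(V,M \right)} = 3$ ($K{\left(V,M \right)} = - 3 \left(12 \left(V - V\right) - 1\right) = - 3 \left(12 \cdot 0 - 1\right) = - 3 \left(0 - 1\right) = \left(-3\right) \left(-1\right) = 3$)
$K{\left(-7,w \right)} 23 - 127 = 3 \cdot 23 - 127 = 69 - 127 = -58$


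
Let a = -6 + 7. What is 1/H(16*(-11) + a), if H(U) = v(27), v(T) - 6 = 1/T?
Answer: 27/163 ≈ 0.16564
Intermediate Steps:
a = 1
v(T) = 6 + 1/T
H(U) = 163/27 (H(U) = 6 + 1/27 = 163/27)
1/H(16*(-11) + a) = 1/(163/27) = 27/163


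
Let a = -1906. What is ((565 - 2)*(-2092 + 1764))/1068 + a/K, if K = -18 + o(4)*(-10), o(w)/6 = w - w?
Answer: -53681/801 ≈ -67.017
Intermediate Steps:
o(w) = 0 (o(w) = 6*(w - w) = 6*0 = 0)
K = -18 (K = -18 + 0*(-10) = -18 + 0 = -18)
((565 - 2)*(-2092 + 1764))/1068 + a/K = ((565 - 2)*(-2092 + 1764))/1068 - 1906/(-18) = (563*(-328))*(1/1068) - 1906*(-1/18) = -184664*1/1068 + 953/9 = -46166/267 + 953/9 = -53681/801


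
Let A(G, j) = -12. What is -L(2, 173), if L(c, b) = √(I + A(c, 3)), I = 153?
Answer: -√141 ≈ -11.874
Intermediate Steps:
L(c, b) = √141 (L(c, b) = √(153 - 12) = √141)
-L(2, 173) = -√141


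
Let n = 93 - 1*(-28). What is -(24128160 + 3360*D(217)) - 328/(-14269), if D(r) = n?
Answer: -350085919352/14269 ≈ -2.4535e+7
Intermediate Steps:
n = 121 (n = 93 + 28 = 121)
D(r) = 121
-(24128160 + 3360*D(217)) - 328/(-14269) = -3360/(1/(121 + 7181)) - 328/(-14269) = -3360/(1/7302) - 328*(-1/14269) = -3360/1/7302 + 328/14269 = -3360*7302 + 328/14269 = -24534720 + 328/14269 = -350085919352/14269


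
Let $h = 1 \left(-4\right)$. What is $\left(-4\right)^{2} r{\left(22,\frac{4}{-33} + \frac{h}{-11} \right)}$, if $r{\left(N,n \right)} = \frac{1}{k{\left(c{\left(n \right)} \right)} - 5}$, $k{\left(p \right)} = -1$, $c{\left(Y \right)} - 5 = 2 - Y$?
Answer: $- \frac{8}{3} \approx -2.6667$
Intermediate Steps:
$h = -4$
$c{\left(Y \right)} = 7 - Y$ ($c{\left(Y \right)} = 5 - \left(-2 + Y\right) = 7 - Y$)
$r{\left(N,n \right)} = - \frac{1}{6}$ ($r{\left(N,n \right)} = \frac{1}{-1 - 5} = \frac{1}{-6} = - \frac{1}{6}$)
$\left(-4\right)^{2} r{\left(22,\frac{4}{-33} + \frac{h}{-11} \right)} = \left(-4\right)^{2} \left(- \frac{1}{6}\right) = 16 \left(- \frac{1}{6}\right) = - \frac{8}{3}$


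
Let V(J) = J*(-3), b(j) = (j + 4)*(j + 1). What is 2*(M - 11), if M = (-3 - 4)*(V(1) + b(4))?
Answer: -540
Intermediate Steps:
b(j) = (1 + j)*(4 + j) (b(j) = (4 + j)*(1 + j) = (1 + j)*(4 + j))
V(J) = -3*J
M = -259 (M = (-3 - 4)*(-3*1 + (4 + 4² + 5*4)) = -7*(-3 + (4 + 16 + 20)) = -7*(-3 + 40) = -7*37 = -259)
2*(M - 11) = 2*(-259 - 11) = 2*(-270) = -540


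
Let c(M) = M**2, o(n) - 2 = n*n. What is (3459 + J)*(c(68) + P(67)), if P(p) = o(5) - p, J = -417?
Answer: 13944528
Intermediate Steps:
o(n) = 2 + n**2 (o(n) = 2 + n*n = 2 + n**2)
P(p) = 27 - p (P(p) = (2 + 5**2) - p = (2 + 25) - p = 27 - p)
(3459 + J)*(c(68) + P(67)) = (3459 - 417)*(68**2 + (27 - 1*67)) = 3042*(4624 + (27 - 67)) = 3042*(4624 - 40) = 3042*4584 = 13944528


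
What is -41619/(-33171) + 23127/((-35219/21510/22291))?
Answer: -122610191435135803/389416483 ≈ -3.1486e+8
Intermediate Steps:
-41619/(-33171) + 23127/((-35219/21510/22291)) = -41619*(-1/33171) + 23127/((-35219*1/21510*(1/22291))) = 13873/11057 + 23127/((-35219/21510*1/22291)) = 13873/11057 + 23127/(-35219/479479410) = 13873/11057 + 23127*(-479479410/35219) = 13873/11057 - 11088920315070/35219 = -122610191435135803/389416483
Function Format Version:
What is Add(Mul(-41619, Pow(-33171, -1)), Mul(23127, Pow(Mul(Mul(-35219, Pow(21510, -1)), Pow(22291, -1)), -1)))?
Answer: Rational(-122610191435135803, 389416483) ≈ -3.1486e+8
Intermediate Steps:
Add(Mul(-41619, Pow(-33171, -1)), Mul(23127, Pow(Mul(Mul(-35219, Pow(21510, -1)), Pow(22291, -1)), -1))) = Add(Mul(-41619, Rational(-1, 33171)), Mul(23127, Pow(Mul(Mul(-35219, Rational(1, 21510)), Rational(1, 22291)), -1))) = Add(Rational(13873, 11057), Mul(23127, Pow(Mul(Rational(-35219, 21510), Rational(1, 22291)), -1))) = Add(Rational(13873, 11057), Mul(23127, Pow(Rational(-35219, 479479410), -1))) = Add(Rational(13873, 11057), Mul(23127, Rational(-479479410, 35219))) = Add(Rational(13873, 11057), Rational(-11088920315070, 35219)) = Rational(-122610191435135803, 389416483)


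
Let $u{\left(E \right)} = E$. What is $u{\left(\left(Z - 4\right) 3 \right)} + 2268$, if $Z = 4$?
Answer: $2268$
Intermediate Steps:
$u{\left(\left(Z - 4\right) 3 \right)} + 2268 = \left(4 - 4\right) 3 + 2268 = 0 \cdot 3 + 2268 = 0 + 2268 = 2268$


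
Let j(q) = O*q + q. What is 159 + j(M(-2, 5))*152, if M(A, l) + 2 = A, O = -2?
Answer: 767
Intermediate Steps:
M(A, l) = -2 + A
j(q) = -q (j(q) = -2*q + q = -q)
159 + j(M(-2, 5))*152 = 159 - (-2 - 2)*152 = 159 - 1*(-4)*152 = 159 + 4*152 = 159 + 608 = 767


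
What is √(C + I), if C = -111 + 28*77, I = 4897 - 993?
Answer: 3*√661 ≈ 77.130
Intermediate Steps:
I = 3904
C = 2045 (C = -111 + 2156 = 2045)
√(C + I) = √(2045 + 3904) = √5949 = 3*√661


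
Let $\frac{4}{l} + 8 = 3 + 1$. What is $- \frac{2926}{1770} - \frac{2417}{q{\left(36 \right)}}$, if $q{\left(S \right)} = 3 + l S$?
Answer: $\frac{696922}{9735} \approx 71.589$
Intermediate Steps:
$l = -1$ ($l = \frac{4}{-8 + \left(3 + 1\right)} = \frac{4}{-8 + 4} = \frac{4}{-4} = 4 \left(- \frac{1}{4}\right) = -1$)
$q{\left(S \right)} = 3 - S$
$- \frac{2926}{1770} - \frac{2417}{q{\left(36 \right)}} = - \frac{2926}{1770} - \frac{2417}{3 - 36} = \left(-2926\right) \frac{1}{1770} - \frac{2417}{3 - 36} = - \frac{1463}{885} - \frac{2417}{-33} = - \frac{1463}{885} - - \frac{2417}{33} = - \frac{1463}{885} + \frac{2417}{33} = \frac{696922}{9735}$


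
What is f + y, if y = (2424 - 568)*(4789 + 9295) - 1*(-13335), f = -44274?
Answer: 26108965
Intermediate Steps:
y = 26153239 (y = 1856*14084 + 13335 = 26139904 + 13335 = 26153239)
f + y = -44274 + 26153239 = 26108965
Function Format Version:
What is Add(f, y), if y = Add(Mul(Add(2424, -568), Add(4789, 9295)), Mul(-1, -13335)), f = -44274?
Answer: 26108965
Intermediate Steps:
y = 26153239 (y = Add(Mul(1856, 14084), 13335) = Add(26139904, 13335) = 26153239)
Add(f, y) = Add(-44274, 26153239) = 26108965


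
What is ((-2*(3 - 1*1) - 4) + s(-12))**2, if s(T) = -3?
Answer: 121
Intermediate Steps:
((-2*(3 - 1*1) - 4) + s(-12))**2 = ((-2*(3 - 1*1) - 4) - 3)**2 = ((-2*(3 - 1) - 4) - 3)**2 = ((-2*2 - 4) - 3)**2 = ((-4 - 4) - 3)**2 = (-8 - 3)**2 = (-11)**2 = 121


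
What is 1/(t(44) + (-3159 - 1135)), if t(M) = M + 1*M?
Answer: -1/4206 ≈ -0.00023776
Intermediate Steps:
t(M) = 2*M (t(M) = M + M = 2*M)
1/(t(44) + (-3159 - 1135)) = 1/(2*44 + (-3159 - 1135)) = 1/(88 - 4294) = 1/(-4206) = -1/4206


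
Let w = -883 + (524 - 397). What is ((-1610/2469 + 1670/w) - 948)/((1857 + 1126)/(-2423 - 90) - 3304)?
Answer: 106194776543/369132363270 ≈ 0.28769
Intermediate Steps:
w = -756 (w = -883 + 127 = -756)
((-1610/2469 + 1670/w) - 948)/((1857 + 1126)/(-2423 - 90) - 3304) = ((-1610/2469 + 1670/(-756)) - 948)/((1857 + 1126)/(-2423 - 90) - 3304) = ((-1610*1/2469 + 1670*(-1/756)) - 948)/(2983/(-2513) - 3304) = ((-1610/2469 - 835/378) - 948)/(2983*(-1/2513) - 3304) = (-890065/311094 - 948)/(-2983/2513 - 3304) = -295807177/(311094*(-8305935/2513)) = -295807177/311094*(-2513/8305935) = 106194776543/369132363270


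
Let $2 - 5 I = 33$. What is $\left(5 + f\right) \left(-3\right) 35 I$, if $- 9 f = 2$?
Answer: $\frac{9331}{3} \approx 3110.3$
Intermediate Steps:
$f = - \frac{2}{9}$ ($f = \left(- \frac{1}{9}\right) 2 = - \frac{2}{9} \approx -0.22222$)
$I = - \frac{31}{5}$ ($I = \frac{2}{5} - \frac{33}{5} = - \frac{31}{5} \approx -6.2$)
$\left(5 + f\right) \left(-3\right) 35 I = \left(5 - \frac{2}{9}\right) \left(-3\right) 35 \left(- \frac{31}{5}\right) = \frac{43}{9} \left(-3\right) 35 \left(- \frac{31}{5}\right) = \left(- \frac{43}{3}\right) 35 \left(- \frac{31}{5}\right) = \left(- \frac{1505}{3}\right) \left(- \frac{31}{5}\right) = \frac{9331}{3}$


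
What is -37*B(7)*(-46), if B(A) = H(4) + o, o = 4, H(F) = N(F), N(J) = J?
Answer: 13616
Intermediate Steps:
H(F) = F
B(A) = 8 (B(A) = 4 + 4 = 8)
-37*B(7)*(-46) = -37*8*(-46) = -296*(-46) = 13616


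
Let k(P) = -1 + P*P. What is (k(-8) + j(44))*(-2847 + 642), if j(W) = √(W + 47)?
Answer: -138915 - 2205*√91 ≈ -1.5995e+5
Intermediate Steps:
j(W) = √(47 + W)
k(P) = -1 + P²
(k(-8) + j(44))*(-2847 + 642) = ((-1 + (-8)²) + √(47 + 44))*(-2847 + 642) = ((-1 + 64) + √91)*(-2205) = (63 + √91)*(-2205) = -138915 - 2205*√91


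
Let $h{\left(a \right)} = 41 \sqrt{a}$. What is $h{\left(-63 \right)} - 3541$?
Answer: $-3541 + 123 i \sqrt{7} \approx -3541.0 + 325.43 i$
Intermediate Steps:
$h{\left(-63 \right)} - 3541 = 41 \sqrt{-63} - 3541 = 41 \cdot 3 i \sqrt{7} - 3541 = 123 i \sqrt{7} - 3541 = -3541 + 123 i \sqrt{7}$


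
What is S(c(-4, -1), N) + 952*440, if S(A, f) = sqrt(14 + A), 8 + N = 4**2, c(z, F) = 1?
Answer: 418880 + sqrt(15) ≈ 4.1888e+5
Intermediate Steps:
N = 8 (N = -8 + 4**2 = -8 + 16 = 8)
S(c(-4, -1), N) + 952*440 = sqrt(14 + 1) + 952*440 = sqrt(15) + 418880 = 418880 + sqrt(15)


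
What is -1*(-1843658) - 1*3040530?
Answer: -1196872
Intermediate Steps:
-1*(-1843658) - 1*3040530 = 1843658 - 3040530 = -1196872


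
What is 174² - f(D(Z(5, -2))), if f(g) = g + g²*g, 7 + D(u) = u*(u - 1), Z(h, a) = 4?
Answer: 30146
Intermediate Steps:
D(u) = -7 + u*(-1 + u) (D(u) = -7 + u*(u - 1) = -7 + u*(-1 + u))
f(g) = g + g³
174² - f(D(Z(5, -2))) = 174² - ((-7 + 4² - 1*4) + (-7 + 4² - 1*4)³) = 30276 - ((-7 + 16 - 4) + (-7 + 16 - 4)³) = 30276 - (5 + 5³) = 30276 - (5 + 125) = 30276 - 1*130 = 30276 - 130 = 30146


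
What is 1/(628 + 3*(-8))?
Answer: 1/604 ≈ 0.0016556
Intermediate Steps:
1/(628 + 3*(-8)) = 1/(628 - 24) = 1/604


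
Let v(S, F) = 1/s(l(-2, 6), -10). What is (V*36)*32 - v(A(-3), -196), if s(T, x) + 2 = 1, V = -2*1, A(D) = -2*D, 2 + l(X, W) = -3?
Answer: -2303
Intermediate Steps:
l(X, W) = -5 (l(X, W) = -2 - 3 = -5)
V = -2
s(T, x) = -1 (s(T, x) = -2 + 1 = -1)
v(S, F) = -1 (v(S, F) = 1/(-1) = -1)
(V*36)*32 - v(A(-3), -196) = -2*36*32 - 1*(-1) = -72*32 + 1 = -2304 + 1 = -2303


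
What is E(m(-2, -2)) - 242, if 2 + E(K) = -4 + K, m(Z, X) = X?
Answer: -250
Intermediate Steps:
E(K) = -6 + K (E(K) = -2 + (-4 + K) = -6 + K)
E(m(-2, -2)) - 242 = (-6 - 2) - 242 = -8 - 242 = -250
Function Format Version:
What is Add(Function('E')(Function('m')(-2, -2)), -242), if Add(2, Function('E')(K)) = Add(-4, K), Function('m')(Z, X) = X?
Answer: -250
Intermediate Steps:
Function('E')(K) = Add(-6, K) (Function('E')(K) = Add(-2, Add(-4, K)) = Add(-6, K))
Add(Function('E')(Function('m')(-2, -2)), -242) = Add(Add(-6, -2), -242) = Add(-8, -242) = -250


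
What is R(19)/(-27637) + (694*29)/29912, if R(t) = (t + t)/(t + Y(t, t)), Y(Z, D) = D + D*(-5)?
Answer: 834363305/1240016916 ≈ 0.67286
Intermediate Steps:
Y(Z, D) = -4*D (Y(Z, D) = D - 5*D = -4*D)
R(t) = -⅔ (R(t) = (t + t)/(t - 4*t) = (2*t)/((-3*t)) = (2*t)*(-1/(3*t)) = -⅔)
R(19)/(-27637) + (694*29)/29912 = -⅔/(-27637) + (694*29)/29912 = -⅔*(-1/27637) + 20126*(1/29912) = 2/82911 + 10063/14956 = 834363305/1240016916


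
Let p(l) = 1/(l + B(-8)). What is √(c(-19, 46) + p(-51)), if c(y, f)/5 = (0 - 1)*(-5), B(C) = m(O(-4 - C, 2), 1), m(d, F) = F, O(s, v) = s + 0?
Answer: √2498/10 ≈ 4.9980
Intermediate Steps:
O(s, v) = s
B(C) = 1
c(y, f) = 25 (c(y, f) = 5*((0 - 1)*(-5)) = 5*(-1*(-5)) = 5*5 = 25)
p(l) = 1/(1 + l) (p(l) = 1/(l + 1) = 1/(1 + l))
√(c(-19, 46) + p(-51)) = √(25 + 1/(1 - 51)) = √(25 + 1/(-50)) = √(25 - 1/50) = √(1249/50) = √2498/10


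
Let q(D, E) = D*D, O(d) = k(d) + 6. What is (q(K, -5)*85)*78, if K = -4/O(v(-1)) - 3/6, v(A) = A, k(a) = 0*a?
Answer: 54145/6 ≈ 9024.2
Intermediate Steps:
k(a) = 0
O(d) = 6 (O(d) = 0 + 6 = 6)
K = -7/6 (K = -4/6 - 3/6 = -4*⅙ - 3*⅙ = -⅔ - ½ = -7/6 ≈ -1.1667)
q(D, E) = D²
(q(K, -5)*85)*78 = ((-7/6)²*85)*78 = ((49/36)*85)*78 = (4165/36)*78 = 54145/6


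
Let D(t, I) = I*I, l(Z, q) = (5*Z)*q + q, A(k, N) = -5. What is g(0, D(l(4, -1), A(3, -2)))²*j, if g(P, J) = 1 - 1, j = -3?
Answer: 0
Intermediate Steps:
l(Z, q) = q + 5*Z*q (l(Z, q) = 5*Z*q + q = q + 5*Z*q)
D(t, I) = I²
g(P, J) = 0
g(0, D(l(4, -1), A(3, -2)))²*j = 0²*(-3) = 0*(-3) = 0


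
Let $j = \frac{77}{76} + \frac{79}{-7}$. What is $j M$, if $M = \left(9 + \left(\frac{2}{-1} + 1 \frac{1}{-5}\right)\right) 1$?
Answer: $- \frac{18581}{266} \approx -69.853$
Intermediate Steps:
$j = - \frac{5465}{532}$ ($j = 77 \cdot \frac{1}{76} + 79 \left(- \frac{1}{7}\right) = \frac{77}{76} - \frac{79}{7} = - \frac{5465}{532} \approx -10.273$)
$M = \frac{34}{5}$ ($M = \left(9 + \left(2 \left(-1\right) + 1 \left(- \frac{1}{5}\right)\right)\right) 1 = \left(9 - \frac{11}{5}\right) 1 = \frac{34}{5} \cdot 1 = \frac{34}{5} \approx 6.8$)
$j M = \left(- \frac{5465}{532}\right) \frac{34}{5} = - \frac{18581}{266}$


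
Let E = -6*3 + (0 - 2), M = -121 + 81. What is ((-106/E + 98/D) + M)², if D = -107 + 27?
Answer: 2064969/1600 ≈ 1290.6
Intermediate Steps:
M = -40
D = -80
E = -20 (E = -18 - 2 = -20)
((-106/E + 98/D) + M)² = ((-106/(-20) + 98/(-80)) - 40)² = ((-106*(-1/20) + 98*(-1/80)) - 40)² = ((53/10 - 49/40) - 40)² = (163/40 - 40)² = (-1437/40)² = 2064969/1600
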